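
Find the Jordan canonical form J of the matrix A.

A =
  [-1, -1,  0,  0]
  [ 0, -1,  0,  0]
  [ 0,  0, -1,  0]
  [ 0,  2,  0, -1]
J_2(-1) ⊕ J_1(-1) ⊕ J_1(-1)

The characteristic polynomial is
  det(x·I − A) = x^4 + 4*x^3 + 6*x^2 + 4*x + 1 = (x + 1)^4

Eigenvalues and multiplicities (the geometric multiplicity of λ is n − rank(A − λI), which equals the number of Jordan blocks for λ):
  λ = -1: algebraic multiplicity = 4, geometric multiplicity = 3

Determining the block sizes for each eigenvalue:
  λ = -1: 3 blocks summing to 4 forces exactly one block of size 2 and the rest size 1 → block sizes [2, 1, 1]

Assembling the blocks gives a Jordan form
J =
  [-1,  1,  0,  0]
  [ 0, -1,  0,  0]
  [ 0,  0, -1,  0]
  [ 0,  0,  0, -1]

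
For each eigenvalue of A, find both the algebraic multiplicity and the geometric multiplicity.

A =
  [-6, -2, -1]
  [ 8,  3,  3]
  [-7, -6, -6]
λ = -3: alg = 3, geom = 1

Step 1 — factor the characteristic polynomial to read off the algebraic multiplicities:
  χ_A(x) = (x + 3)^3

Step 2 — compute geometric multiplicities via the rank-nullity identity g(λ) = n − rank(A − λI):
  rank(A − (-3)·I) = 2, so dim ker(A − (-3)·I) = n − 2 = 1

Summary:
  λ = -3: algebraic multiplicity = 3, geometric multiplicity = 1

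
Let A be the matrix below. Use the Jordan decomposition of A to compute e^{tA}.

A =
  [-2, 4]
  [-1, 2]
e^{tA} =
  [1 - 2*t, 4*t]
  [-t, 2*t + 1]

Strategy: write A = P · J · P⁻¹ where J is a Jordan canonical form, so e^{tA} = P · e^{tJ} · P⁻¹, and e^{tJ} can be computed block-by-block.

A has Jordan form
J =
  [0, 1]
  [0, 0]
(up to reordering of blocks).

Per-block formulas:
  For a 2×2 Jordan block J_2(0): exp(t · J_2(0)) = e^(0t)·(I + t·N), where N is the 2×2 nilpotent shift.

After assembling e^{tJ} and conjugating by P, we get:

e^{tA} =
  [1 - 2*t, 4*t]
  [-t, 2*t + 1]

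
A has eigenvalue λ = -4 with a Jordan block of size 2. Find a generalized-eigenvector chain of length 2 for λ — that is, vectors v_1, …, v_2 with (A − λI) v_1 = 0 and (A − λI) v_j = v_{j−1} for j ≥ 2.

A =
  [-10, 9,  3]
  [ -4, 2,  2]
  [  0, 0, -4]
A Jordan chain for λ = -4 of length 2:
v_1 = (-6, -4, 0)ᵀ
v_2 = (1, 0, 0)ᵀ

Let N = A − (-4)·I. We want v_2 with N^2 v_2 = 0 but N^1 v_2 ≠ 0; then v_{j-1} := N · v_j for j = 2, …, 2.

Pick v_2 = (1, 0, 0)ᵀ.
Then v_1 = N · v_2 = (-6, -4, 0)ᵀ.

Sanity check: (A − (-4)·I) v_1 = (0, 0, 0)ᵀ = 0. ✓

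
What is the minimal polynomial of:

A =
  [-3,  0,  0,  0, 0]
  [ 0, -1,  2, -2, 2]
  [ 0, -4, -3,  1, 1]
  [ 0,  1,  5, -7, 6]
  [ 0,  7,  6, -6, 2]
x^4 + 9*x^3 + 30*x^2 + 44*x + 24

The characteristic polynomial is χ_A(x) = (x + 2)^3*(x + 3)^2, so the eigenvalues are known. The minimal polynomial is
  m_A(x) = Π_λ (x − λ)^{k_λ}
where k_λ is the size of the *largest* Jordan block for λ (equivalently, the smallest k with (A − λI)^k v = 0 for every generalised eigenvector v of λ).

  λ = -3: largest Jordan block has size 1, contributing (x + 3)
  λ = -2: largest Jordan block has size 3, contributing (x + 2)^3

So m_A(x) = (x + 2)^3*(x + 3) = x^4 + 9*x^3 + 30*x^2 + 44*x + 24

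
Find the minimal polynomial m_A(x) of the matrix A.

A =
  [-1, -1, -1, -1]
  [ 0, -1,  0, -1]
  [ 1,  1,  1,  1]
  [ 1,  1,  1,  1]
x^3

The characteristic polynomial is χ_A(x) = x^4, so the eigenvalues are known. The minimal polynomial is
  m_A(x) = Π_λ (x − λ)^{k_λ}
where k_λ is the size of the *largest* Jordan block for λ (equivalently, the smallest k with (A − λI)^k v = 0 for every generalised eigenvector v of λ).

  λ = 0: largest Jordan block has size 3, contributing (x − 0)^3

So m_A(x) = x^3 = x^3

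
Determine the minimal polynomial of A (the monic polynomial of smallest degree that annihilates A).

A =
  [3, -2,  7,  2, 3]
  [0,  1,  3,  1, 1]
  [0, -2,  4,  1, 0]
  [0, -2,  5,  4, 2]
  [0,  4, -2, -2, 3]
x^3 - 9*x^2 + 27*x - 27

The characteristic polynomial is χ_A(x) = (x - 3)^5, so the eigenvalues are known. The minimal polynomial is
  m_A(x) = Π_λ (x − λ)^{k_λ}
where k_λ is the size of the *largest* Jordan block for λ (equivalently, the smallest k with (A − λI)^k v = 0 for every generalised eigenvector v of λ).

  λ = 3: largest Jordan block has size 3, contributing (x − 3)^3

So m_A(x) = (x - 3)^3 = x^3 - 9*x^2 + 27*x - 27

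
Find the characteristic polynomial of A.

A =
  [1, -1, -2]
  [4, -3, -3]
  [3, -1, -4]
x^3 + 6*x^2 + 12*x + 8

Expanding det(x·I − A) (e.g. by cofactor expansion or by noting that A is similar to its Jordan form J, which has the same characteristic polynomial as A) gives
  χ_A(x) = x^3 + 6*x^2 + 12*x + 8
which factors as (x + 2)^3. The eigenvalues (with algebraic multiplicities) are λ = -2 with multiplicity 3.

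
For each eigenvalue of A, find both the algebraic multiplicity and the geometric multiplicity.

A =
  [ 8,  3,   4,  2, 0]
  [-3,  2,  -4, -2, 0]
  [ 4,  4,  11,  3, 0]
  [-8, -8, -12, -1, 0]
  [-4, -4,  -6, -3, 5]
λ = 5: alg = 5, geom = 3

Step 1 — factor the characteristic polynomial to read off the algebraic multiplicities:
  χ_A(x) = (x - 5)^5

Step 2 — compute geometric multiplicities via the rank-nullity identity g(λ) = n − rank(A − λI):
  rank(A − (5)·I) = 2, so dim ker(A − (5)·I) = n − 2 = 3

Summary:
  λ = 5: algebraic multiplicity = 5, geometric multiplicity = 3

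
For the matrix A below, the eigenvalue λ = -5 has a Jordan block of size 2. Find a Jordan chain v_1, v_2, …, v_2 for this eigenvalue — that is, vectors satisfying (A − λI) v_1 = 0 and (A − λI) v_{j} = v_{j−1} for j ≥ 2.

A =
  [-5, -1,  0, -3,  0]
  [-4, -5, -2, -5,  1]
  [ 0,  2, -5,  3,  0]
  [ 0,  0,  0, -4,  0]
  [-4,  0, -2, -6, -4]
A Jordan chain for λ = -5 of length 2:
v_1 = (-1, 0, 2, 0, 0)ᵀ
v_2 = (0, 1, 0, 0, 0)ᵀ

Let N = A − (-5)·I. We want v_2 with N^2 v_2 = 0 but N^1 v_2 ≠ 0; then v_{j-1} := N · v_j for j = 2, …, 2.

Pick v_2 = (0, 1, 0, 0, 0)ᵀ.
Then v_1 = N · v_2 = (-1, 0, 2, 0, 0)ᵀ.

Sanity check: (A − (-5)·I) v_1 = (0, 0, 0, 0, 0)ᵀ = 0. ✓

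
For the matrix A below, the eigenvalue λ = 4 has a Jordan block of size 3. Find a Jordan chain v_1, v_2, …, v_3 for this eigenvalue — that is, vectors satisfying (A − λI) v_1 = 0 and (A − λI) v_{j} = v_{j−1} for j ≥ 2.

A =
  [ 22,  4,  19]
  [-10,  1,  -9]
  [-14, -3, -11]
A Jordan chain for λ = 4 of length 3:
v_1 = (18, -24, -12)ᵀ
v_2 = (18, -10, -14)ᵀ
v_3 = (1, 0, 0)ᵀ

Let N = A − (4)·I. We want v_3 with N^3 v_3 = 0 but N^2 v_3 ≠ 0; then v_{j-1} := N · v_j for j = 3, …, 2.

Pick v_3 = (1, 0, 0)ᵀ.
Then v_2 = N · v_3 = (18, -10, -14)ᵀ.
Then v_1 = N · v_2 = (18, -24, -12)ᵀ.

Sanity check: (A − (4)·I) v_1 = (0, 0, 0)ᵀ = 0. ✓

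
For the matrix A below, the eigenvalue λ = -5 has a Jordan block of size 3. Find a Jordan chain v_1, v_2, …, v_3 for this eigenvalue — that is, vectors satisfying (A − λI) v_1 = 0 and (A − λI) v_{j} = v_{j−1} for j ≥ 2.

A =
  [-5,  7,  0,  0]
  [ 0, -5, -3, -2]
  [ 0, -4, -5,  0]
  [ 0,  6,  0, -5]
A Jordan chain for λ = -5 of length 3:
v_1 = (-21, 0, 12, -18)ᵀ
v_2 = (0, -3, 0, 0)ᵀ
v_3 = (0, 0, 1, 0)ᵀ

Let N = A − (-5)·I. We want v_3 with N^3 v_3 = 0 but N^2 v_3 ≠ 0; then v_{j-1} := N · v_j for j = 3, …, 2.

Pick v_3 = (0, 0, 1, 0)ᵀ.
Then v_2 = N · v_3 = (0, -3, 0, 0)ᵀ.
Then v_1 = N · v_2 = (-21, 0, 12, -18)ᵀ.

Sanity check: (A − (-5)·I) v_1 = (0, 0, 0, 0)ᵀ = 0. ✓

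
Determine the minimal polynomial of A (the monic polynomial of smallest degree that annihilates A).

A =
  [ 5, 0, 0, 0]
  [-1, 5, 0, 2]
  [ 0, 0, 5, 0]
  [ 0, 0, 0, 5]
x^2 - 10*x + 25

The characteristic polynomial is χ_A(x) = (x - 5)^4, so the eigenvalues are known. The minimal polynomial is
  m_A(x) = Π_λ (x − λ)^{k_λ}
where k_λ is the size of the *largest* Jordan block for λ (equivalently, the smallest k with (A − λI)^k v = 0 for every generalised eigenvector v of λ).

  λ = 5: largest Jordan block has size 2, contributing (x − 5)^2

So m_A(x) = (x - 5)^2 = x^2 - 10*x + 25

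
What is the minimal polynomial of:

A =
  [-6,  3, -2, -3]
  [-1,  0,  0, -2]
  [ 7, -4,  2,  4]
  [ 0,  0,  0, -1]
x^4 + 5*x^3 + 9*x^2 + 7*x + 2

The characteristic polynomial is χ_A(x) = (x + 1)^3*(x + 2), so the eigenvalues are known. The minimal polynomial is
  m_A(x) = Π_λ (x − λ)^{k_λ}
where k_λ is the size of the *largest* Jordan block for λ (equivalently, the smallest k with (A − λI)^k v = 0 for every generalised eigenvector v of λ).

  λ = -2: largest Jordan block has size 1, contributing (x + 2)
  λ = -1: largest Jordan block has size 3, contributing (x + 1)^3

So m_A(x) = (x + 1)^3*(x + 2) = x^4 + 5*x^3 + 9*x^2 + 7*x + 2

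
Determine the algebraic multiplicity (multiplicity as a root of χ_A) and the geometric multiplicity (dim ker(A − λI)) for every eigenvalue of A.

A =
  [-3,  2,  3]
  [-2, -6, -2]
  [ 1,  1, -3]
λ = -4: alg = 3, geom = 1

Step 1 — factor the characteristic polynomial to read off the algebraic multiplicities:
  χ_A(x) = (x + 4)^3

Step 2 — compute geometric multiplicities via the rank-nullity identity g(λ) = n − rank(A − λI):
  rank(A − (-4)·I) = 2, so dim ker(A − (-4)·I) = n − 2 = 1

Summary:
  λ = -4: algebraic multiplicity = 3, geometric multiplicity = 1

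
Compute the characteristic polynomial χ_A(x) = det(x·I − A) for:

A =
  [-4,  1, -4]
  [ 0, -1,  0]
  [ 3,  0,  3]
x^3 + 2*x^2 + x

Expanding det(x·I − A) (e.g. by cofactor expansion or by noting that A is similar to its Jordan form J, which has the same characteristic polynomial as A) gives
  χ_A(x) = x^3 + 2*x^2 + x
which factors as x*(x + 1)^2. The eigenvalues (with algebraic multiplicities) are λ = -1 with multiplicity 2, λ = 0 with multiplicity 1.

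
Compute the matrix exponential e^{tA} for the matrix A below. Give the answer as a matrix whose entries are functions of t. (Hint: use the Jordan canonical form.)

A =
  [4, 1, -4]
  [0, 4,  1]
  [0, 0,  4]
e^{tA} =
  [exp(4*t), t*exp(4*t), t^2*exp(4*t)/2 - 4*t*exp(4*t)]
  [0, exp(4*t), t*exp(4*t)]
  [0, 0, exp(4*t)]

Strategy: write A = P · J · P⁻¹ where J is a Jordan canonical form, so e^{tA} = P · e^{tJ} · P⁻¹, and e^{tJ} can be computed block-by-block.

A has Jordan form
J =
  [4, 1, 0]
  [0, 4, 1]
  [0, 0, 4]
(up to reordering of blocks).

Per-block formulas:
  For a 3×3 Jordan block J_3(4): exp(t · J_3(4)) = e^(4t)·(I + t·N + (t^2/2)·N^2), where N is the 3×3 nilpotent shift.

After assembling e^{tJ} and conjugating by P, we get:

e^{tA} =
  [exp(4*t), t*exp(4*t), t^2*exp(4*t)/2 - 4*t*exp(4*t)]
  [0, exp(4*t), t*exp(4*t)]
  [0, 0, exp(4*t)]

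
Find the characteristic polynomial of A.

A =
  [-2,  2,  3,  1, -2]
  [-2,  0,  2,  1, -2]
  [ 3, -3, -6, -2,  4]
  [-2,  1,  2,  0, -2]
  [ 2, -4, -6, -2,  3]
x^5 + 5*x^4 + 10*x^3 + 10*x^2 + 5*x + 1

Expanding det(x·I − A) (e.g. by cofactor expansion or by noting that A is similar to its Jordan form J, which has the same characteristic polynomial as A) gives
  χ_A(x) = x^5 + 5*x^4 + 10*x^3 + 10*x^2 + 5*x + 1
which factors as (x + 1)^5. The eigenvalues (with algebraic multiplicities) are λ = -1 with multiplicity 5.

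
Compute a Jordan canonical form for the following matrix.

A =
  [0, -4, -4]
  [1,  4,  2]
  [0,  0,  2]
J_2(2) ⊕ J_1(2)

The characteristic polynomial is
  det(x·I − A) = x^3 - 6*x^2 + 12*x - 8 = (x - 2)^3

Eigenvalues and multiplicities (the geometric multiplicity of λ is n − rank(A − λI), which equals the number of Jordan blocks for λ):
  λ = 2: algebraic multiplicity = 3, geometric multiplicity = 2

Determining the block sizes for each eigenvalue:
  λ = 2: 2 blocks summing to 3 forces exactly one block of size 2 and the rest size 1 → block sizes [2, 1]

Assembling the blocks gives a Jordan form
J =
  [2, 1, 0]
  [0, 2, 0]
  [0, 0, 2]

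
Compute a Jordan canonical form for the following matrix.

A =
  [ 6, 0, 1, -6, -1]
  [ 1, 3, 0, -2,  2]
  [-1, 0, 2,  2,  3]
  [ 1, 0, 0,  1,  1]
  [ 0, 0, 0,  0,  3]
J_3(3) ⊕ J_2(3)

The characteristic polynomial is
  det(x·I − A) = x^5 - 15*x^4 + 90*x^3 - 270*x^2 + 405*x - 243 = (x - 3)^5

Eigenvalues and multiplicities (the geometric multiplicity of λ is n − rank(A − λI), which equals the number of Jordan blocks for λ):
  λ = 3: algebraic multiplicity = 5, geometric multiplicity = 2

Determining the block sizes for each eigenvalue:
  λ = 3: with am = 5 and gm = 2, the partition is not yet determined (e.g. several partitions of 5 into 2 parts exist). Let N = A − (3)·I. Computing rank(N^1) = 3, rank(N^2) = 1, rank(N^3) = 0; the number of blocks of size ≥ j is rank(N^{j−1}) − rank(N^j), giving [2, 2, 1]. So we have 1 block(s) of size 3, 1 block(s) of size 2 → block sizes [3, 2]

Assembling the blocks gives a Jordan form
J =
  [3, 1, 0, 0, 0]
  [0, 3, 1, 0, 0]
  [0, 0, 3, 0, 0]
  [0, 0, 0, 3, 1]
  [0, 0, 0, 0, 3]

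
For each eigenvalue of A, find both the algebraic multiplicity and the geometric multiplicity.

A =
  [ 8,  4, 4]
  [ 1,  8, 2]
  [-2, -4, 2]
λ = 6: alg = 3, geom = 2

Step 1 — factor the characteristic polynomial to read off the algebraic multiplicities:
  χ_A(x) = (x - 6)^3

Step 2 — compute geometric multiplicities via the rank-nullity identity g(λ) = n − rank(A − λI):
  rank(A − (6)·I) = 1, so dim ker(A − (6)·I) = n − 1 = 2

Summary:
  λ = 6: algebraic multiplicity = 3, geometric multiplicity = 2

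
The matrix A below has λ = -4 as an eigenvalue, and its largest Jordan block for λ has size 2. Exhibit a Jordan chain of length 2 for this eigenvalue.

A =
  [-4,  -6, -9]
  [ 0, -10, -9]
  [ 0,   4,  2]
A Jordan chain for λ = -4 of length 2:
v_1 = (-6, -6, 4)ᵀ
v_2 = (0, 1, 0)ᵀ

Let N = A − (-4)·I. We want v_2 with N^2 v_2 = 0 but N^1 v_2 ≠ 0; then v_{j-1} := N · v_j for j = 2, …, 2.

Pick v_2 = (0, 1, 0)ᵀ.
Then v_1 = N · v_2 = (-6, -6, 4)ᵀ.

Sanity check: (A − (-4)·I) v_1 = (0, 0, 0)ᵀ = 0. ✓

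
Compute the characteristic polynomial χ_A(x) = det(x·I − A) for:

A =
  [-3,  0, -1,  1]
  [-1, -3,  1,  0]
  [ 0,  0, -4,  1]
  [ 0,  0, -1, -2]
x^4 + 12*x^3 + 54*x^2 + 108*x + 81

Expanding det(x·I − A) (e.g. by cofactor expansion or by noting that A is similar to its Jordan form J, which has the same characteristic polynomial as A) gives
  χ_A(x) = x^4 + 12*x^3 + 54*x^2 + 108*x + 81
which factors as (x + 3)^4. The eigenvalues (with algebraic multiplicities) are λ = -3 with multiplicity 4.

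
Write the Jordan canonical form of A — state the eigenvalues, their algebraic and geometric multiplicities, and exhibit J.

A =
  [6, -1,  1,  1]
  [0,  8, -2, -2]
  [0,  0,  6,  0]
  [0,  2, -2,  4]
J_2(6) ⊕ J_1(6) ⊕ J_1(6)

The characteristic polynomial is
  det(x·I − A) = x^4 - 24*x^3 + 216*x^2 - 864*x + 1296 = (x - 6)^4

Eigenvalues and multiplicities (the geometric multiplicity of λ is n − rank(A − λI), which equals the number of Jordan blocks for λ):
  λ = 6: algebraic multiplicity = 4, geometric multiplicity = 3

Determining the block sizes for each eigenvalue:
  λ = 6: 3 blocks summing to 4 forces exactly one block of size 2 and the rest size 1 → block sizes [2, 1, 1]

Assembling the blocks gives a Jordan form
J =
  [6, 1, 0, 0]
  [0, 6, 0, 0]
  [0, 0, 6, 0]
  [0, 0, 0, 6]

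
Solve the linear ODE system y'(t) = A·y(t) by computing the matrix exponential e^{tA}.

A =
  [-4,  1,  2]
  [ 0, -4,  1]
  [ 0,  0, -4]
e^{tA} =
  [exp(-4*t), t*exp(-4*t), t^2*exp(-4*t)/2 + 2*t*exp(-4*t)]
  [0, exp(-4*t), t*exp(-4*t)]
  [0, 0, exp(-4*t)]

Strategy: write A = P · J · P⁻¹ where J is a Jordan canonical form, so e^{tA} = P · e^{tJ} · P⁻¹, and e^{tJ} can be computed block-by-block.

A has Jordan form
J =
  [-4,  1,  0]
  [ 0, -4,  1]
  [ 0,  0, -4]
(up to reordering of blocks).

Per-block formulas:
  For a 3×3 Jordan block J_3(-4): exp(t · J_3(-4)) = e^(-4t)·(I + t·N + (t^2/2)·N^2), where N is the 3×3 nilpotent shift.

After assembling e^{tJ} and conjugating by P, we get:

e^{tA} =
  [exp(-4*t), t*exp(-4*t), t^2*exp(-4*t)/2 + 2*t*exp(-4*t)]
  [0, exp(-4*t), t*exp(-4*t)]
  [0, 0, exp(-4*t)]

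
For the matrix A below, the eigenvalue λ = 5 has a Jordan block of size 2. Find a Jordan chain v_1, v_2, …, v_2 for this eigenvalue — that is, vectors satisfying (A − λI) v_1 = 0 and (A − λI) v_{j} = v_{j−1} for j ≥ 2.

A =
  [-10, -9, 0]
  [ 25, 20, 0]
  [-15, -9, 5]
A Jordan chain for λ = 5 of length 2:
v_1 = (-15, 25, -15)ᵀ
v_2 = (1, 0, 0)ᵀ

Let N = A − (5)·I. We want v_2 with N^2 v_2 = 0 but N^1 v_2 ≠ 0; then v_{j-1} := N · v_j for j = 2, …, 2.

Pick v_2 = (1, 0, 0)ᵀ.
Then v_1 = N · v_2 = (-15, 25, -15)ᵀ.

Sanity check: (A − (5)·I) v_1 = (0, 0, 0)ᵀ = 0. ✓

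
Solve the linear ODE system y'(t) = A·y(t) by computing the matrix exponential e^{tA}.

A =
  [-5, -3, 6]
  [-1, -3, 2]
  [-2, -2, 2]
e^{tA} =
  [-3*t*exp(-2*t) + exp(-2*t), -3*t*exp(-2*t), 6*t*exp(-2*t)]
  [-t*exp(-2*t), -t*exp(-2*t) + exp(-2*t), 2*t*exp(-2*t)]
  [-2*t*exp(-2*t), -2*t*exp(-2*t), 4*t*exp(-2*t) + exp(-2*t)]

Strategy: write A = P · J · P⁻¹ where J is a Jordan canonical form, so e^{tA} = P · e^{tJ} · P⁻¹, and e^{tJ} can be computed block-by-block.

A has Jordan form
J =
  [-2,  1,  0]
  [ 0, -2,  0]
  [ 0,  0, -2]
(up to reordering of blocks).

Per-block formulas:
  For a 1×1 block at λ = -2: exp(t · [-2]) = [e^(-2t)].
  For a 2×2 Jordan block J_2(-2): exp(t · J_2(-2)) = e^(-2t)·(I + t·N), where N is the 2×2 nilpotent shift.

After assembling e^{tJ} and conjugating by P, we get:

e^{tA} =
  [-3*t*exp(-2*t) + exp(-2*t), -3*t*exp(-2*t), 6*t*exp(-2*t)]
  [-t*exp(-2*t), -t*exp(-2*t) + exp(-2*t), 2*t*exp(-2*t)]
  [-2*t*exp(-2*t), -2*t*exp(-2*t), 4*t*exp(-2*t) + exp(-2*t)]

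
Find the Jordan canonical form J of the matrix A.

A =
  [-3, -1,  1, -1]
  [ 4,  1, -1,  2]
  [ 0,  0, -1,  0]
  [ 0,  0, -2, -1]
J_3(-1) ⊕ J_1(-1)

The characteristic polynomial is
  det(x·I − A) = x^4 + 4*x^3 + 6*x^2 + 4*x + 1 = (x + 1)^4

Eigenvalues and multiplicities (the geometric multiplicity of λ is n − rank(A − λI), which equals the number of Jordan blocks for λ):
  λ = -1: algebraic multiplicity = 4, geometric multiplicity = 2

Determining the block sizes for each eigenvalue:
  λ = -1: with am = 4 and gm = 2, the partition is not yet determined (e.g. several partitions of 4 into 2 parts exist). Let N = A − (-1)·I. Computing rank(N^1) = 2, rank(N^2) = 1, rank(N^3) = 0; the number of blocks of size ≥ j is rank(N^{j−1}) − rank(N^j), giving [2, 1, 1]. So we have 1 block(s) of size 3, 1 block(s) of size 1 → block sizes [3, 1]

Assembling the blocks gives a Jordan form
J =
  [-1,  1,  0,  0]
  [ 0, -1,  1,  0]
  [ 0,  0, -1,  0]
  [ 0,  0,  0, -1]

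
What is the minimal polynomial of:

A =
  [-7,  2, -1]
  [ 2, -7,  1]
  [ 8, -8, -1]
x^2 + 10*x + 25

The characteristic polynomial is χ_A(x) = (x + 5)^3, so the eigenvalues are known. The minimal polynomial is
  m_A(x) = Π_λ (x − λ)^{k_λ}
where k_λ is the size of the *largest* Jordan block for λ (equivalently, the smallest k with (A − λI)^k v = 0 for every generalised eigenvector v of λ).

  λ = -5: largest Jordan block has size 2, contributing (x + 5)^2

So m_A(x) = (x + 5)^2 = x^2 + 10*x + 25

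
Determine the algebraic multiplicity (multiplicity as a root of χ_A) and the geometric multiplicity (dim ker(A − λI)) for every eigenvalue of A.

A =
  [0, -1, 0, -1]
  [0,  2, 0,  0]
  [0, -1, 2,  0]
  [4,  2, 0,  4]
λ = 2: alg = 4, geom = 2

Step 1 — factor the characteristic polynomial to read off the algebraic multiplicities:
  χ_A(x) = (x - 2)^4

Step 2 — compute geometric multiplicities via the rank-nullity identity g(λ) = n − rank(A − λI):
  rank(A − (2)·I) = 2, so dim ker(A − (2)·I) = n − 2 = 2

Summary:
  λ = 2: algebraic multiplicity = 4, geometric multiplicity = 2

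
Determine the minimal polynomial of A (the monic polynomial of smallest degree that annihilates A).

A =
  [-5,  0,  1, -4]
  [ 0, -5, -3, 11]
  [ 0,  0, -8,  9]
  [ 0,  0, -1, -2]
x^3 + 15*x^2 + 75*x + 125

The characteristic polynomial is χ_A(x) = (x + 5)^4, so the eigenvalues are known. The minimal polynomial is
  m_A(x) = Π_λ (x − λ)^{k_λ}
where k_λ is the size of the *largest* Jordan block for λ (equivalently, the smallest k with (A − λI)^k v = 0 for every generalised eigenvector v of λ).

  λ = -5: largest Jordan block has size 3, contributing (x + 5)^3

So m_A(x) = (x + 5)^3 = x^3 + 15*x^2 + 75*x + 125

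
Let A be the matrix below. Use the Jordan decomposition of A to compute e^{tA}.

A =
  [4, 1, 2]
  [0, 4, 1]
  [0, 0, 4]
e^{tA} =
  [exp(4*t), t*exp(4*t), t^2*exp(4*t)/2 + 2*t*exp(4*t)]
  [0, exp(4*t), t*exp(4*t)]
  [0, 0, exp(4*t)]

Strategy: write A = P · J · P⁻¹ where J is a Jordan canonical form, so e^{tA} = P · e^{tJ} · P⁻¹, and e^{tJ} can be computed block-by-block.

A has Jordan form
J =
  [4, 1, 0]
  [0, 4, 1]
  [0, 0, 4]
(up to reordering of blocks).

Per-block formulas:
  For a 3×3 Jordan block J_3(4): exp(t · J_3(4)) = e^(4t)·(I + t·N + (t^2/2)·N^2), where N is the 3×3 nilpotent shift.

After assembling e^{tJ} and conjugating by P, we get:

e^{tA} =
  [exp(4*t), t*exp(4*t), t^2*exp(4*t)/2 + 2*t*exp(4*t)]
  [0, exp(4*t), t*exp(4*t)]
  [0, 0, exp(4*t)]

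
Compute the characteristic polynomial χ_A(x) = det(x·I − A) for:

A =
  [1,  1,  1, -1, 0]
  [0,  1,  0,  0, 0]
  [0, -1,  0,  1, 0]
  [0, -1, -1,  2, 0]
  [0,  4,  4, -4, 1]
x^5 - 5*x^4 + 10*x^3 - 10*x^2 + 5*x - 1

Expanding det(x·I − A) (e.g. by cofactor expansion or by noting that A is similar to its Jordan form J, which has the same characteristic polynomial as A) gives
  χ_A(x) = x^5 - 5*x^4 + 10*x^3 - 10*x^2 + 5*x - 1
which factors as (x - 1)^5. The eigenvalues (with algebraic multiplicities) are λ = 1 with multiplicity 5.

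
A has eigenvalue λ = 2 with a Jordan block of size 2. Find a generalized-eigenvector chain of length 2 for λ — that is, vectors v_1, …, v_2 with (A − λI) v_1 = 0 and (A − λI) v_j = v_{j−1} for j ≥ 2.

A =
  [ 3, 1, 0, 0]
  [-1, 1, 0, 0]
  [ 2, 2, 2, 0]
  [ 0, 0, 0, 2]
A Jordan chain for λ = 2 of length 2:
v_1 = (1, -1, 2, 0)ᵀ
v_2 = (1, 0, 0, 0)ᵀ

Let N = A − (2)·I. We want v_2 with N^2 v_2 = 0 but N^1 v_2 ≠ 0; then v_{j-1} := N · v_j for j = 2, …, 2.

Pick v_2 = (1, 0, 0, 0)ᵀ.
Then v_1 = N · v_2 = (1, -1, 2, 0)ᵀ.

Sanity check: (A − (2)·I) v_1 = (0, 0, 0, 0)ᵀ = 0. ✓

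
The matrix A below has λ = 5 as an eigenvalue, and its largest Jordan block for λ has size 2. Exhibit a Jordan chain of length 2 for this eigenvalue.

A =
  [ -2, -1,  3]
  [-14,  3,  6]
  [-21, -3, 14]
A Jordan chain for λ = 5 of length 2:
v_1 = (-7, -14, -21)ᵀ
v_2 = (1, 0, 0)ᵀ

Let N = A − (5)·I. We want v_2 with N^2 v_2 = 0 but N^1 v_2 ≠ 0; then v_{j-1} := N · v_j for j = 2, …, 2.

Pick v_2 = (1, 0, 0)ᵀ.
Then v_1 = N · v_2 = (-7, -14, -21)ᵀ.

Sanity check: (A − (5)·I) v_1 = (0, 0, 0)ᵀ = 0. ✓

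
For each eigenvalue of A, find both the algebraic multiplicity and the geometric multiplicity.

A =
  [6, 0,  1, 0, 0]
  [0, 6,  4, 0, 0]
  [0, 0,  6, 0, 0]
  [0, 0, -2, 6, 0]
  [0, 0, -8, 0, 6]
λ = 6: alg = 5, geom = 4

Step 1 — factor the characteristic polynomial to read off the algebraic multiplicities:
  χ_A(x) = (x - 6)^5

Step 2 — compute geometric multiplicities via the rank-nullity identity g(λ) = n − rank(A − λI):
  rank(A − (6)·I) = 1, so dim ker(A − (6)·I) = n − 1 = 4

Summary:
  λ = 6: algebraic multiplicity = 5, geometric multiplicity = 4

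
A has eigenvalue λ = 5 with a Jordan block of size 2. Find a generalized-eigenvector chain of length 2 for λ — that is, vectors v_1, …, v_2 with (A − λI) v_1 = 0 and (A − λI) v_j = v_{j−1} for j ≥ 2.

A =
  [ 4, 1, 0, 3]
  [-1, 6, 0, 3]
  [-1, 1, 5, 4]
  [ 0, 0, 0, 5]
A Jordan chain for λ = 5 of length 2:
v_1 = (-1, -1, -1, 0)ᵀ
v_2 = (1, 0, 0, 0)ᵀ

Let N = A − (5)·I. We want v_2 with N^2 v_2 = 0 but N^1 v_2 ≠ 0; then v_{j-1} := N · v_j for j = 2, …, 2.

Pick v_2 = (1, 0, 0, 0)ᵀ.
Then v_1 = N · v_2 = (-1, -1, -1, 0)ᵀ.

Sanity check: (A − (5)·I) v_1 = (0, 0, 0, 0)ᵀ = 0. ✓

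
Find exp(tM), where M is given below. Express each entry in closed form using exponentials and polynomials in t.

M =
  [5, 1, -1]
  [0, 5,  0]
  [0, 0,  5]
e^{tM} =
  [exp(5*t), t*exp(5*t), -t*exp(5*t)]
  [0, exp(5*t), 0]
  [0, 0, exp(5*t)]

Strategy: write M = P · J · P⁻¹ where J is a Jordan canonical form, so e^{tM} = P · e^{tJ} · P⁻¹, and e^{tJ} can be computed block-by-block.

M has Jordan form
J =
  [5, 1, 0]
  [0, 5, 0]
  [0, 0, 5]
(up to reordering of blocks).

Per-block formulas:
  For a 2×2 Jordan block J_2(5): exp(t · J_2(5)) = e^(5t)·(I + t·N), where N is the 2×2 nilpotent shift.
  For a 1×1 block at λ = 5: exp(t · [5]) = [e^(5t)].

After assembling e^{tJ} and conjugating by P, we get:

e^{tM} =
  [exp(5*t), t*exp(5*t), -t*exp(5*t)]
  [0, exp(5*t), 0]
  [0, 0, exp(5*t)]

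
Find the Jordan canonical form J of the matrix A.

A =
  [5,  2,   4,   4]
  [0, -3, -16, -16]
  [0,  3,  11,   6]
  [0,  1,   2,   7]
J_2(5) ⊕ J_1(5) ⊕ J_1(5)

The characteristic polynomial is
  det(x·I − A) = x^4 - 20*x^3 + 150*x^2 - 500*x + 625 = (x - 5)^4

Eigenvalues and multiplicities (the geometric multiplicity of λ is n − rank(A − λI), which equals the number of Jordan blocks for λ):
  λ = 5: algebraic multiplicity = 4, geometric multiplicity = 3

Determining the block sizes for each eigenvalue:
  λ = 5: 3 blocks summing to 4 forces exactly one block of size 2 and the rest size 1 → block sizes [2, 1, 1]

Assembling the blocks gives a Jordan form
J =
  [5, 1, 0, 0]
  [0, 5, 0, 0]
  [0, 0, 5, 0]
  [0, 0, 0, 5]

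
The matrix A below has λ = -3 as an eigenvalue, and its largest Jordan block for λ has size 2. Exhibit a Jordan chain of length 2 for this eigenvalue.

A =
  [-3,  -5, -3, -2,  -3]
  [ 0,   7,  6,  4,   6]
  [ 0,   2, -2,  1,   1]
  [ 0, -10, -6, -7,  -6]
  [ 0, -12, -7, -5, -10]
A Jordan chain for λ = -3 of length 2:
v_1 = (-5, 10, 2, -10, -12)ᵀ
v_2 = (0, 1, 0, 0, 0)ᵀ

Let N = A − (-3)·I. We want v_2 with N^2 v_2 = 0 but N^1 v_2 ≠ 0; then v_{j-1} := N · v_j for j = 2, …, 2.

Pick v_2 = (0, 1, 0, 0, 0)ᵀ.
Then v_1 = N · v_2 = (-5, 10, 2, -10, -12)ᵀ.

Sanity check: (A − (-3)·I) v_1 = (0, 0, 0, 0, 0)ᵀ = 0. ✓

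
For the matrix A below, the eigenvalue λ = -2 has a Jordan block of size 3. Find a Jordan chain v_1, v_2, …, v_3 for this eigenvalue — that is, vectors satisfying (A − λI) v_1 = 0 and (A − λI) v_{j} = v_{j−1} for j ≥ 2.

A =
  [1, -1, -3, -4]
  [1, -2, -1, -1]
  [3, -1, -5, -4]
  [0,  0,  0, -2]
A Jordan chain for λ = -2 of length 3:
v_1 = (-1, 0, -1, 0)ᵀ
v_2 = (3, 1, 3, 0)ᵀ
v_3 = (1, 0, 0, 0)ᵀ

Let N = A − (-2)·I. We want v_3 with N^3 v_3 = 0 but N^2 v_3 ≠ 0; then v_{j-1} := N · v_j for j = 3, …, 2.

Pick v_3 = (1, 0, 0, 0)ᵀ.
Then v_2 = N · v_3 = (3, 1, 3, 0)ᵀ.
Then v_1 = N · v_2 = (-1, 0, -1, 0)ᵀ.

Sanity check: (A − (-2)·I) v_1 = (0, 0, 0, 0)ᵀ = 0. ✓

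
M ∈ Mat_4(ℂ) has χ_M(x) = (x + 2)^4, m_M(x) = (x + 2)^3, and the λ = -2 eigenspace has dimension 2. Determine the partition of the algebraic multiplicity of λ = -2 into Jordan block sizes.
Block sizes for λ = -2: [3, 1]

Step 1 — from the characteristic polynomial, algebraic multiplicity of λ = -2 is 4. From dim ker(M − (-2)·I) = 2, there are exactly 2 Jordan blocks for λ = -2.
Step 2 — from the minimal polynomial, the factor (x + 2)^3 tells us the largest block for λ = -2 has size 3.
Step 3 — with total size 4, 2 blocks, and largest block 3, the block sizes (in nonincreasing order) are [3, 1].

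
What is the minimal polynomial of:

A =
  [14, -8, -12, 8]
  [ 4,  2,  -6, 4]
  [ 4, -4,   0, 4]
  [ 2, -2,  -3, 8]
x^2 - 12*x + 36

The characteristic polynomial is χ_A(x) = (x - 6)^4, so the eigenvalues are known. The minimal polynomial is
  m_A(x) = Π_λ (x − λ)^{k_λ}
where k_λ is the size of the *largest* Jordan block for λ (equivalently, the smallest k with (A − λI)^k v = 0 for every generalised eigenvector v of λ).

  λ = 6: largest Jordan block has size 2, contributing (x − 6)^2

So m_A(x) = (x - 6)^2 = x^2 - 12*x + 36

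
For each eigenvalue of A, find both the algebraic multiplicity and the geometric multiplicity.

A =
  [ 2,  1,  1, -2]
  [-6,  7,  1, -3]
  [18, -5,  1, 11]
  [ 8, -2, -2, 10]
λ = 4: alg = 2, geom = 1; λ = 6: alg = 2, geom = 1

Step 1 — factor the characteristic polynomial to read off the algebraic multiplicities:
  χ_A(x) = (x - 6)^2*(x - 4)^2

Step 2 — compute geometric multiplicities via the rank-nullity identity g(λ) = n − rank(A − λI):
  rank(A − (4)·I) = 3, so dim ker(A − (4)·I) = n − 3 = 1
  rank(A − (6)·I) = 3, so dim ker(A − (6)·I) = n − 3 = 1

Summary:
  λ = 4: algebraic multiplicity = 2, geometric multiplicity = 1
  λ = 6: algebraic multiplicity = 2, geometric multiplicity = 1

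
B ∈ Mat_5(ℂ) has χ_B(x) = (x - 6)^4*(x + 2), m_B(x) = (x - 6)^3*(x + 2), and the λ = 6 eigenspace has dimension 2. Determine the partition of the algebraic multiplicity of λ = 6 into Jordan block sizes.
Block sizes for λ = 6: [3, 1]

Step 1 — from the characteristic polynomial, algebraic multiplicity of λ = 6 is 4. From dim ker(B − (6)·I) = 2, there are exactly 2 Jordan blocks for λ = 6.
Step 2 — from the minimal polynomial, the factor (x − 6)^3 tells us the largest block for λ = 6 has size 3.
Step 3 — with total size 4, 2 blocks, and largest block 3, the block sizes (in nonincreasing order) are [3, 1].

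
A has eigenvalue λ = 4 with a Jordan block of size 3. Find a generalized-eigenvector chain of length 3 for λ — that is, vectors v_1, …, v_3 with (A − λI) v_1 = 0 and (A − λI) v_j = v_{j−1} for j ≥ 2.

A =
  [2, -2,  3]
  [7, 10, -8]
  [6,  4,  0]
A Jordan chain for λ = 4 of length 3:
v_1 = (8, -20, -8)ᵀ
v_2 = (-2, 7, 6)ᵀ
v_3 = (1, 0, 0)ᵀ

Let N = A − (4)·I. We want v_3 with N^3 v_3 = 0 but N^2 v_3 ≠ 0; then v_{j-1} := N · v_j for j = 3, …, 2.

Pick v_3 = (1, 0, 0)ᵀ.
Then v_2 = N · v_3 = (-2, 7, 6)ᵀ.
Then v_1 = N · v_2 = (8, -20, -8)ᵀ.

Sanity check: (A − (4)·I) v_1 = (0, 0, 0)ᵀ = 0. ✓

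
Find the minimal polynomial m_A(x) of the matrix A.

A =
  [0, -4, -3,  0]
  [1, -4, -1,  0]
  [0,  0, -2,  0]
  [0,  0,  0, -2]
x^3 + 6*x^2 + 12*x + 8

The characteristic polynomial is χ_A(x) = (x + 2)^4, so the eigenvalues are known. The minimal polynomial is
  m_A(x) = Π_λ (x − λ)^{k_λ}
where k_λ is the size of the *largest* Jordan block for λ (equivalently, the smallest k with (A − λI)^k v = 0 for every generalised eigenvector v of λ).

  λ = -2: largest Jordan block has size 3, contributing (x + 2)^3

So m_A(x) = (x + 2)^3 = x^3 + 6*x^2 + 12*x + 8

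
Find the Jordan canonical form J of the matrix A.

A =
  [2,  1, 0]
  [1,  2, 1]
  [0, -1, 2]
J_3(2)

The characteristic polynomial is
  det(x·I − A) = x^3 - 6*x^2 + 12*x - 8 = (x - 2)^3

Eigenvalues and multiplicities (the geometric multiplicity of λ is n − rank(A − λI), which equals the number of Jordan blocks for λ):
  λ = 2: algebraic multiplicity = 3, geometric multiplicity = 1

Determining the block sizes for each eigenvalue:
  λ = 2: one block (gm = 1), so the single block has size am = 3 → block sizes [3]

Assembling the blocks gives a Jordan form
J =
  [2, 1, 0]
  [0, 2, 1]
  [0, 0, 2]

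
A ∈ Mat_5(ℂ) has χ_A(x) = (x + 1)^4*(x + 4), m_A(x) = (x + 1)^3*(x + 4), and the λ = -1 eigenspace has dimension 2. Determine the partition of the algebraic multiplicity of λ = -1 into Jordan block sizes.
Block sizes for λ = -1: [3, 1]

Step 1 — from the characteristic polynomial, algebraic multiplicity of λ = -1 is 4. From dim ker(A − (-1)·I) = 2, there are exactly 2 Jordan blocks for λ = -1.
Step 2 — from the minimal polynomial, the factor (x + 1)^3 tells us the largest block for λ = -1 has size 3.
Step 3 — with total size 4, 2 blocks, and largest block 3, the block sizes (in nonincreasing order) are [3, 1].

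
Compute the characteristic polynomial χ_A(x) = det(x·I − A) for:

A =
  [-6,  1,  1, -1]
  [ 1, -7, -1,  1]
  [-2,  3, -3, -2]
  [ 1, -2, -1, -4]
x^4 + 20*x^3 + 150*x^2 + 500*x + 625

Expanding det(x·I − A) (e.g. by cofactor expansion or by noting that A is similar to its Jordan form J, which has the same characteristic polynomial as A) gives
  χ_A(x) = x^4 + 20*x^3 + 150*x^2 + 500*x + 625
which factors as (x + 5)^4. The eigenvalues (with algebraic multiplicities) are λ = -5 with multiplicity 4.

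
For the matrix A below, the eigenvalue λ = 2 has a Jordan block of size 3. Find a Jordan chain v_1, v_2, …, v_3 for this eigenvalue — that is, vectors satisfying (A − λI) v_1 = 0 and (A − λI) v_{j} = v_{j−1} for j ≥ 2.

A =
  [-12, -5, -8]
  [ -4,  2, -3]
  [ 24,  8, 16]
A Jordan chain for λ = 2 of length 3:
v_1 = (24, -16, -32)ᵀ
v_2 = (-14, -4, 24)ᵀ
v_3 = (1, 0, 0)ᵀ

Let N = A − (2)·I. We want v_3 with N^3 v_3 = 0 but N^2 v_3 ≠ 0; then v_{j-1} := N · v_j for j = 3, …, 2.

Pick v_3 = (1, 0, 0)ᵀ.
Then v_2 = N · v_3 = (-14, -4, 24)ᵀ.
Then v_1 = N · v_2 = (24, -16, -32)ᵀ.

Sanity check: (A − (2)·I) v_1 = (0, 0, 0)ᵀ = 0. ✓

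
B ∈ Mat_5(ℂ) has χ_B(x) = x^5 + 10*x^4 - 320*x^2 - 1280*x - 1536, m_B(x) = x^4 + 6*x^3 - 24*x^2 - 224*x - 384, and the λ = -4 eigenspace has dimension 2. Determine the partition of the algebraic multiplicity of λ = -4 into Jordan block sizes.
Block sizes for λ = -4: [3, 1]

Step 1 — from the characteristic polynomial, algebraic multiplicity of λ = -4 is 4. From dim ker(B − (-4)·I) = 2, there are exactly 2 Jordan blocks for λ = -4.
Step 2 — from the minimal polynomial, the factor (x + 4)^3 tells us the largest block for λ = -4 has size 3.
Step 3 — with total size 4, 2 blocks, and largest block 3, the block sizes (in nonincreasing order) are [3, 1].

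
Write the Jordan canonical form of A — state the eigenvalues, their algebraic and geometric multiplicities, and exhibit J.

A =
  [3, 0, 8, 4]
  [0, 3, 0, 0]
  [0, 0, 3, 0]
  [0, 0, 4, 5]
J_1(3) ⊕ J_1(3) ⊕ J_1(3) ⊕ J_1(5)

The characteristic polynomial is
  det(x·I − A) = x^4 - 14*x^3 + 72*x^2 - 162*x + 135 = (x - 5)*(x - 3)^3

Eigenvalues and multiplicities (the geometric multiplicity of λ is n − rank(A − λI), which equals the number of Jordan blocks for λ):
  λ = 3: algebraic multiplicity = 3, geometric multiplicity = 3
  λ = 5: algebraic multiplicity = 1, geometric multiplicity = 1

Determining the block sizes for each eigenvalue:
  λ = 3: gm = am = 3, so every block has size 1 → block sizes [1, 1, 1]
  λ = 5: one block (gm = 1), so the single block has size am = 1 → block sizes [1]

Assembling the blocks gives a Jordan form
J =
  [3, 0, 0, 0]
  [0, 3, 0, 0]
  [0, 0, 3, 0]
  [0, 0, 0, 5]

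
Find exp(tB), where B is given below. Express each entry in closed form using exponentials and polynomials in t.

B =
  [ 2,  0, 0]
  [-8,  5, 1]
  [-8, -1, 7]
e^{tB} =
  [exp(2*t), 0, 0]
  [-2*exp(6*t) + 2*exp(2*t), -t*exp(6*t) + exp(6*t), t*exp(6*t)]
  [-2*exp(6*t) + 2*exp(2*t), -t*exp(6*t), t*exp(6*t) + exp(6*t)]

Strategy: write B = P · J · P⁻¹ where J is a Jordan canonical form, so e^{tB} = P · e^{tJ} · P⁻¹, and e^{tJ} can be computed block-by-block.

B has Jordan form
J =
  [2, 0, 0]
  [0, 6, 1]
  [0, 0, 6]
(up to reordering of blocks).

Per-block formulas:
  For a 1×1 block at λ = 2: exp(t · [2]) = [e^(2t)].
  For a 2×2 Jordan block J_2(6): exp(t · J_2(6)) = e^(6t)·(I + t·N), where N is the 2×2 nilpotent shift.

After assembling e^{tJ} and conjugating by P, we get:

e^{tB} =
  [exp(2*t), 0, 0]
  [-2*exp(6*t) + 2*exp(2*t), -t*exp(6*t) + exp(6*t), t*exp(6*t)]
  [-2*exp(6*t) + 2*exp(2*t), -t*exp(6*t), t*exp(6*t) + exp(6*t)]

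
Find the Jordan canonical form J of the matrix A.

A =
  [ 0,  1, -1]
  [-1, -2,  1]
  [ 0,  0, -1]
J_2(-1) ⊕ J_1(-1)

The characteristic polynomial is
  det(x·I − A) = x^3 + 3*x^2 + 3*x + 1 = (x + 1)^3

Eigenvalues and multiplicities (the geometric multiplicity of λ is n − rank(A − λI), which equals the number of Jordan blocks for λ):
  λ = -1: algebraic multiplicity = 3, geometric multiplicity = 2

Determining the block sizes for each eigenvalue:
  λ = -1: 2 blocks summing to 3 forces exactly one block of size 2 and the rest size 1 → block sizes [2, 1]

Assembling the blocks gives a Jordan form
J =
  [-1,  1,  0]
  [ 0, -1,  0]
  [ 0,  0, -1]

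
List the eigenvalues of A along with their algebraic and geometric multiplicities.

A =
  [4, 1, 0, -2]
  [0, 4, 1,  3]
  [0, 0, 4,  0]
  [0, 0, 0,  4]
λ = 4: alg = 4, geom = 2

Step 1 — factor the characteristic polynomial to read off the algebraic multiplicities:
  χ_A(x) = (x - 4)^4

Step 2 — compute geometric multiplicities via the rank-nullity identity g(λ) = n − rank(A − λI):
  rank(A − (4)·I) = 2, so dim ker(A − (4)·I) = n − 2 = 2

Summary:
  λ = 4: algebraic multiplicity = 4, geometric multiplicity = 2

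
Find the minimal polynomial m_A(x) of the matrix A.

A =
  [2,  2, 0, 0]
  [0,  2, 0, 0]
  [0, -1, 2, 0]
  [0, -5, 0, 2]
x^2 - 4*x + 4

The characteristic polynomial is χ_A(x) = (x - 2)^4, so the eigenvalues are known. The minimal polynomial is
  m_A(x) = Π_λ (x − λ)^{k_λ}
where k_λ is the size of the *largest* Jordan block for λ (equivalently, the smallest k with (A − λI)^k v = 0 for every generalised eigenvector v of λ).

  λ = 2: largest Jordan block has size 2, contributing (x − 2)^2

So m_A(x) = (x - 2)^2 = x^2 - 4*x + 4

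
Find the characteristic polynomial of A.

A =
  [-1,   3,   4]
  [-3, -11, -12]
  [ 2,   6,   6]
x^3 + 6*x^2 + 12*x + 8

Expanding det(x·I − A) (e.g. by cofactor expansion or by noting that A is similar to its Jordan form J, which has the same characteristic polynomial as A) gives
  χ_A(x) = x^3 + 6*x^2 + 12*x + 8
which factors as (x + 2)^3. The eigenvalues (with algebraic multiplicities) are λ = -2 with multiplicity 3.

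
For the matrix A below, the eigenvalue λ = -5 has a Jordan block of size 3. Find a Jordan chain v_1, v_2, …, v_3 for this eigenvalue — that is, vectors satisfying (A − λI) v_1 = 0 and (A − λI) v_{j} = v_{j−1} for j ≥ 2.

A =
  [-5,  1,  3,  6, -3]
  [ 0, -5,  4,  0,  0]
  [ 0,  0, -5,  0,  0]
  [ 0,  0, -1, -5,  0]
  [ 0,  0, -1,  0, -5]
A Jordan chain for λ = -5 of length 3:
v_1 = (1, 0, 0, 0, 0)ᵀ
v_2 = (3, 4, 0, -1, -1)ᵀ
v_3 = (0, 0, 1, 0, 0)ᵀ

Let N = A − (-5)·I. We want v_3 with N^3 v_3 = 0 but N^2 v_3 ≠ 0; then v_{j-1} := N · v_j for j = 3, …, 2.

Pick v_3 = (0, 0, 1, 0, 0)ᵀ.
Then v_2 = N · v_3 = (3, 4, 0, -1, -1)ᵀ.
Then v_1 = N · v_2 = (1, 0, 0, 0, 0)ᵀ.

Sanity check: (A − (-5)·I) v_1 = (0, 0, 0, 0, 0)ᵀ = 0. ✓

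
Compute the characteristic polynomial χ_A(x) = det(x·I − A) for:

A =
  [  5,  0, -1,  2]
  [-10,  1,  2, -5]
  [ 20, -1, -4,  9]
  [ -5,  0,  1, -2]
x^4

Expanding det(x·I − A) (e.g. by cofactor expansion or by noting that A is similar to its Jordan form J, which has the same characteristic polynomial as A) gives
  χ_A(x) = x^4
which factors as x^4. The eigenvalues (with algebraic multiplicities) are λ = 0 with multiplicity 4.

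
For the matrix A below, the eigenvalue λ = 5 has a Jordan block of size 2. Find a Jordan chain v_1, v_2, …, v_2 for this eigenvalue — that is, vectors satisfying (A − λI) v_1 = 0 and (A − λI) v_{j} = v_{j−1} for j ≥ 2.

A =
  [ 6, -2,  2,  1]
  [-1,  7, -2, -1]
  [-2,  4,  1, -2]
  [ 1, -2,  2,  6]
A Jordan chain for λ = 5 of length 2:
v_1 = (1, -1, -2, 1)ᵀ
v_2 = (1, 0, 0, 0)ᵀ

Let N = A − (5)·I. We want v_2 with N^2 v_2 = 0 but N^1 v_2 ≠ 0; then v_{j-1} := N · v_j for j = 2, …, 2.

Pick v_2 = (1, 0, 0, 0)ᵀ.
Then v_1 = N · v_2 = (1, -1, -2, 1)ᵀ.

Sanity check: (A − (5)·I) v_1 = (0, 0, 0, 0)ᵀ = 0. ✓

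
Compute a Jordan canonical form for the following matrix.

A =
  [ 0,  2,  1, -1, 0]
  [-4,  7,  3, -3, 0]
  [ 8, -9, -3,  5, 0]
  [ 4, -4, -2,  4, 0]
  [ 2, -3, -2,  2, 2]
J_3(2) ⊕ J_1(2) ⊕ J_1(2)

The characteristic polynomial is
  det(x·I − A) = x^5 - 10*x^4 + 40*x^3 - 80*x^2 + 80*x - 32 = (x - 2)^5

Eigenvalues and multiplicities (the geometric multiplicity of λ is n − rank(A − λI), which equals the number of Jordan blocks for λ):
  λ = 2: algebraic multiplicity = 5, geometric multiplicity = 3

Determining the block sizes for each eigenvalue:
  λ = 2: with am = 5 and gm = 3, the partition is not yet determined (e.g. several partitions of 5 into 3 parts exist). Let N = A − (2)·I. Computing rank(N^1) = 2, rank(N^2) = 1, rank(N^3) = 0; the number of blocks of size ≥ j is rank(N^{j−1}) − rank(N^j), giving [3, 1, 1]. So we have 1 block(s) of size 3, 2 block(s) of size 1 → block sizes [3, 1, 1]

Assembling the blocks gives a Jordan form
J =
  [2, 1, 0, 0, 0]
  [0, 2, 1, 0, 0]
  [0, 0, 2, 0, 0]
  [0, 0, 0, 2, 0]
  [0, 0, 0, 0, 2]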